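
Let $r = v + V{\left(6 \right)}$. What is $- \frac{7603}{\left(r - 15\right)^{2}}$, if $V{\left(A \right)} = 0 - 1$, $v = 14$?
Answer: $- \frac{7603}{4} \approx -1900.8$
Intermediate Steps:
$V{\left(A \right)} = -1$ ($V{\left(A \right)} = 0 - 1 = -1$)
$r = 13$ ($r = 14 - 1 = 13$)
$- \frac{7603}{\left(r - 15\right)^{2}} = - \frac{7603}{\left(13 - 15\right)^{2}} = - \frac{7603}{\left(-2\right)^{2}} = - \frac{7603}{4}$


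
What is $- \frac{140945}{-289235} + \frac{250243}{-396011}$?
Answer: $- \frac{473236106}{3272578331} \approx -0.14461$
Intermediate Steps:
$- \frac{140945}{-289235} + \frac{250243}{-396011} = \left(-140945\right) \left(- \frac{1}{289235}\right) + 250243 \left(- \frac{1}{396011}\right) = \frac{28189}{57847} - \frac{35749}{56573} = - \frac{473236106}{3272578331}$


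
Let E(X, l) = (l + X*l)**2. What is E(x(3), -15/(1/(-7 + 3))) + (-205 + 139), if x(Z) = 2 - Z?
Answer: -66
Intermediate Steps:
E(x(3), -15/(1/(-7 + 3))) + (-205 + 139) = (-15/(1/(-7 + 3)))**2*(1 + (2 - 1*3))**2 + (-205 + 139) = (-15/(1/(-4)))**2*(1 + (2 - 3))**2 - 66 = (-15/(-1/4))**2*(1 - 1)**2 - 66 = (-15*(-4))**2*0**2 - 66 = 60**2*0 - 66 = 3600*0 - 66 = 0 - 66 = -66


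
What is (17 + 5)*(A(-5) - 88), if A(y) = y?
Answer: -2046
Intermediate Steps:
(17 + 5)*(A(-5) - 88) = (17 + 5)*(-5 - 88) = 22*(-93) = -2046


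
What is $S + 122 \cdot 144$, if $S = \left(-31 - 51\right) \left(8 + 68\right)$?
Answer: $11336$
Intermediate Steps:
$S = -6232$ ($S = \left(-82\right) 76 = -6232$)
$S + 122 \cdot 144 = -6232 + 122 \cdot 144 = -6232 + 17568 = 11336$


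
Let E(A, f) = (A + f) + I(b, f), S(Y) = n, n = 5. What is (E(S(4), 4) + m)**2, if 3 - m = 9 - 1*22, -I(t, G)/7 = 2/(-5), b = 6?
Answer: 19321/25 ≈ 772.84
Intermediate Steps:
I(t, G) = 14/5 (I(t, G) = -14/(-5) = -14*(-1)/5 = -7*(-2/5) = 14/5)
S(Y) = 5
E(A, f) = 14/5 + A + f (E(A, f) = (A + f) + 14/5 = 14/5 + A + f)
m = 16 (m = 3 - (9 - 1*22) = 3 - (9 - 22) = 3 - 1*(-13) = 3 + 13 = 16)
(E(S(4), 4) + m)**2 = ((14/5 + 5 + 4) + 16)**2 = (59/5 + 16)**2 = (139/5)**2 = 19321/25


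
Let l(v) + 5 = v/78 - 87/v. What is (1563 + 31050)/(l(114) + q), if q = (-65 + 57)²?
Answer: 2301546/4213 ≈ 546.30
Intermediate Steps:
l(v) = -5 - 87/v + v/78 (l(v) = -5 + (v/78 - 87/v) = -5 + (-87/v + v/78) = -5 - 87/v + v/78)
q = 64 (q = (-8)² = 64)
(1563 + 31050)/(l(114) + q) = (1563 + 31050)/((-5 - 87/114 + (1/78)*114) + 64) = 32613/((-5 - 87*1/114 + 19/13) + 64) = 32613/((-5 - 29/38 + 19/13) + 64) = 32613/(-2125/494 + 64) = 32613/(29491/494) = 32613*(494/29491) = 2301546/4213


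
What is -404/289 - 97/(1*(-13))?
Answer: 22781/3757 ≈ 6.0636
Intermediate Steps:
-404/289 - 97/(1*(-13)) = -404*1/289 - 97/(-13) = -404/289 - 97*(-1/13) = -404/289 + 97/13 = 22781/3757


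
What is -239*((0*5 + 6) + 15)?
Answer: -5019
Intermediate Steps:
-239*((0*5 + 6) + 15) = -239*((0 + 6) + 15) = -239*(6 + 15) = -239*21 = -5019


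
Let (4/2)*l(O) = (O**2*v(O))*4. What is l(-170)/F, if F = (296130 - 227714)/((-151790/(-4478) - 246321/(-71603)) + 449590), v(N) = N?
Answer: -22134249534873390125/342762272146 ≈ -6.4576e+7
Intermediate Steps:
l(O) = 2*O**3 (l(O) = ((O**2*O)*4)/2 = (O**3*4)/2 = (4*O**3)/2 = 2*O**3)
F = 5484196354336/36041928817217 (F = 68416/((-151790*(-1/4478) - 246321*(-1/71603)) + 449590) = 68416/((75895/2239 + 246321/71603) + 449590) = 68416/(5985822404/160319117 + 449590) = 68416/(72083857634434/160319117) = 68416*(160319117/72083857634434) = 5484196354336/36041928817217 ≈ 0.15216)
l(-170)/F = (2*(-170)**3)/(5484196354336/36041928817217) = (2*(-4913000))*(36041928817217/5484196354336) = -9826000*36041928817217/5484196354336 = -22134249534873390125/342762272146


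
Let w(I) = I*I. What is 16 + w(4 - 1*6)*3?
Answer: 28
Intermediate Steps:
w(I) = I**2
16 + w(4 - 1*6)*3 = 16 + (4 - 1*6)**2*3 = 16 + (4 - 6)**2*3 = 16 + (-2)**2*3 = 16 + 4*3 = 16 + 12 = 28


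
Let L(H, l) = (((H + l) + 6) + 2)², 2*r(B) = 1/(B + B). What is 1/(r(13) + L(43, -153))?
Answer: 52/541009 ≈ 9.6117e-5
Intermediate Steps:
r(B) = 1/(4*B) (r(B) = 1/(2*(B + B)) = 1/(2*((2*B))) = (1/(2*B))/2 = 1/(4*B))
L(H, l) = (8 + H + l)² (L(H, l) = ((6 + H + l) + 2)² = (8 + H + l)²)
1/(r(13) + L(43, -153)) = 1/((¼)/13 + (8 + 43 - 153)²) = 1/((¼)*(1/13) + (-102)²) = 1/(1/52 + 10404) = 1/(541009/52) = 52/541009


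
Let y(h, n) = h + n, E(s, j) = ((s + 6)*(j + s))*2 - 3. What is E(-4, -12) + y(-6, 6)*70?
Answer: -67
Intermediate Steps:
E(s, j) = -3 + 2*(6 + s)*(j + s) (E(s, j) = ((6 + s)*(j + s))*2 - 3 = 2*(6 + s)*(j + s) - 3 = -3 + 2*(6 + s)*(j + s))
E(-4, -12) + y(-6, 6)*70 = (-3 + 2*(-4)² + 12*(-12) + 12*(-4) + 2*(-12)*(-4)) + (-6 + 6)*70 = (-3 + 2*16 - 144 - 48 + 96) + 0*70 = (-3 + 32 - 144 - 48 + 96) + 0 = -67 + 0 = -67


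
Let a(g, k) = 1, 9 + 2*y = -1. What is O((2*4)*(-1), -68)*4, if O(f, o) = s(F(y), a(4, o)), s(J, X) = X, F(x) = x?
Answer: 4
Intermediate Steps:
y = -5 (y = -9/2 + (½)*(-1) = -9/2 - ½ = -5)
O(f, o) = 1
O((2*4)*(-1), -68)*4 = 1*4 = 4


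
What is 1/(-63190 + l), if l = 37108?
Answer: -1/26082 ≈ -3.8341e-5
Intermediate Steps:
1/(-63190 + l) = 1/(-63190 + 37108) = 1/(-26082) = -1/26082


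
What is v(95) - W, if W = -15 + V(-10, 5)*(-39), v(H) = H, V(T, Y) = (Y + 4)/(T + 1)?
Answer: 71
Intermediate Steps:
V(T, Y) = (4 + Y)/(1 + T)
W = 24 (W = -15 + ((4 + 5)/(1 - 10))*(-39) = -15 + (9/(-9))*(-39) = -15 - 1/9*9*(-39) = -15 - 1*(-39) = -15 + 39 = 24)
v(95) - W = 95 - 1*24 = 95 - 24 = 71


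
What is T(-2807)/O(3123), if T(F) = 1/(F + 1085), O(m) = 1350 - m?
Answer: 1/3053106 ≈ 3.2754e-7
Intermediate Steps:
T(F) = 1/(1085 + F)
T(-2807)/O(3123) = 1/((1085 - 2807)*(1350 - 1*3123)) = 1/((-1722)*(1350 - 3123)) = -1/1722/(-1773) = -1/1722*(-1/1773) = 1/3053106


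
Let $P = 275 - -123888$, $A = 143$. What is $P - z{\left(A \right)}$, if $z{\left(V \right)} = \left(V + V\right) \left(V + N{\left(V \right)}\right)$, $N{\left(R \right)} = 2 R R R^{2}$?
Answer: $-239188352507$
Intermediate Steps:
$N{\left(R \right)} = 2 R^{4}$ ($N{\left(R \right)} = 2 R R^{3} = 2 R^{4}$)
$z{\left(V \right)} = 2 V \left(V + 2 V^{4}\right)$ ($z{\left(V \right)} = \left(V + V\right) \left(V + 2 V^{4}\right) = 2 V \left(V + 2 V^{4}\right)$)
$P = 124163$ ($P = 275 + 123888 = 124163$)
$P - z{\left(A \right)} = 124163 - 143^{2} \left(2 + 4 \cdot 143^{3}\right) = 124163 - 20449 \left(2 + 4 \cdot 2924207\right) = 124163 - 20449 \left(2 + 11696828\right) = 124163 - 20449 \cdot 11696830 = 124163 - 239188476670 = -239188352507$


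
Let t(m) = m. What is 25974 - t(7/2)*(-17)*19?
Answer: 54209/2 ≈ 27105.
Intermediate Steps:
25974 - t(7/2)*(-17)*19 = 25974 - (7/2)*(-17)*19 = 25974 - (-119)*19/2 = 25974 - 1*(-2261/2) = 25974 + 2261/2 = 54209/2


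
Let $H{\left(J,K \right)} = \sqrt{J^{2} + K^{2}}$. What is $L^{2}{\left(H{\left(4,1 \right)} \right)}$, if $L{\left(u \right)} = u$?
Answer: $17$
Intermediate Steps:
$L^{2}{\left(H{\left(4,1 \right)} \right)} = \left(\sqrt{4^{2} + 1^{2}}\right)^{2} = \left(\sqrt{16 + 1}\right)^{2} = \left(\sqrt{17}\right)^{2} = 17$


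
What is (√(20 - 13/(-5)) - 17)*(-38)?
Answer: 646 - 38*√565/5 ≈ 465.35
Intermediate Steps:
(√(20 - 13/(-5)) - 17)*(-38) = (√(20 - 13*(-⅕)) - 17)*(-38) = (√(20 + 13/5) - 17)*(-38) = (√(113/5) - 17)*(-38) = (√565/5 - 17)*(-38) = (-17 + √565/5)*(-38) = 646 - 38*√565/5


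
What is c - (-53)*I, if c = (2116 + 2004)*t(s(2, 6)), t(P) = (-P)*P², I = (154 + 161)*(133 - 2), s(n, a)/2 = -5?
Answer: 6307045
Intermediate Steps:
s(n, a) = -10 (s(n, a) = 2*(-5) = -10)
I = 41265 (I = 315*131 = 41265)
t(P) = -P³
c = 4120000 (c = (2116 + 2004)*(-1*(-10)³) = 4120*(-1*(-1000)) = 4120*1000 = 4120000)
c - (-53)*I = 4120000 - (-53)*41265 = 4120000 - 1*(-2187045) = 4120000 + 2187045 = 6307045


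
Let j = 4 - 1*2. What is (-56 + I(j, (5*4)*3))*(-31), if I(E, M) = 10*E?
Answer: 1116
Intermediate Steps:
j = 2 (j = 4 - 2 = 2)
(-56 + I(j, (5*4)*3))*(-31) = (-56 + 10*2)*(-31) = (-56 + 20)*(-31) = -36*(-31) = 1116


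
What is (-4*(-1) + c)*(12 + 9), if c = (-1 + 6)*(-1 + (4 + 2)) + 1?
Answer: 630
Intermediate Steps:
c = 26 (c = 5*(-1 + 6) + 1 = 5*5 + 1 = 25 + 1 = 26)
(-4*(-1) + c)*(12 + 9) = (-4*(-1) + 26)*(12 + 9) = (4 + 26)*21 = 30*21 = 630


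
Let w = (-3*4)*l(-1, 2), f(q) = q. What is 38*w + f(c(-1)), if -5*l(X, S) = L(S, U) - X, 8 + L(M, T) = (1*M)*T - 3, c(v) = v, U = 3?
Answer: -1829/5 ≈ -365.80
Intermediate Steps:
L(M, T) = -11 + M*T (L(M, T) = -8 + ((1*M)*T - 3) = -8 + (M*T - 3) = -8 + (-3 + M*T) = -11 + M*T)
l(X, S) = 11/5 - 3*S/5 + X/5 (l(X, S) = -((-11 + S*3) - X)/5 = -((-11 + 3*S) - X)/5 = -(-11 - X + 3*S)/5 = 11/5 - 3*S/5 + X/5)
w = -48/5 (w = (-3*4)*(11/5 - ⅗*2 + (⅕)*(-1)) = -12*(11/5 - 6/5 - ⅕) = -12*⅘ = -48/5 ≈ -9.6000)
38*w + f(c(-1)) = 38*(-48/5) - 1 = -1824/5 - 1 = -1829/5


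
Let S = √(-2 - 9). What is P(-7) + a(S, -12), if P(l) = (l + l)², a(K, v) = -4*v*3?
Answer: 340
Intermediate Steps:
S = I*√11 (S = √(-11) = I*√11 ≈ 3.3166*I)
a(K, v) = -12*v
P(l) = 4*l² (P(l) = (2*l)² = 4*l²)
P(-7) + a(S, -12) = 4*(-7)² - 12*(-12) = 4*49 + 144 = 196 + 144 = 340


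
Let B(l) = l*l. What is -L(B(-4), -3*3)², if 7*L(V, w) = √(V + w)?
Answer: -⅐ ≈ -0.14286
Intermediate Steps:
B(l) = l²
L(V, w) = √(V + w)/7
-L(B(-4), -3*3)² = -(√((-4)² - 3*3)/7)² = -(√(16 - 9)/7)² = -(√7/7)² = -1*⅐ = -⅐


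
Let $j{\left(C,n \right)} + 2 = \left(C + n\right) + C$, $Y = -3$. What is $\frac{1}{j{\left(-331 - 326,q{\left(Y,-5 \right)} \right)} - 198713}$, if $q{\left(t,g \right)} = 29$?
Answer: $- \frac{1}{200000} \approx -5.0 \cdot 10^{-6}$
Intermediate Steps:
$j{\left(C,n \right)} = -2 + n + 2 C$ ($j{\left(C,n \right)} = -2 + \left(\left(C + n\right) + C\right) = -2 + \left(n + 2 C\right) = -2 + n + 2 C$)
$\frac{1}{j{\left(-331 - 326,q{\left(Y,-5 \right)} \right)} - 198713} = \frac{1}{\left(-2 + 29 + 2 \left(-331 - 326\right)\right) - 198713} = \frac{1}{\left(-2 + 29 + 2 \left(-657\right)\right) - 198713} = \frac{1}{\left(-2 + 29 - 1314\right) - 198713} = \frac{1}{-1287 - 198713} = \frac{1}{-200000} = - \frac{1}{200000}$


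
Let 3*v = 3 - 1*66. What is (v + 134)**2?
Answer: 12769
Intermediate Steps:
v = -21 (v = (3 - 1*66)/3 = (3 - 66)/3 = (1/3)*(-63) = -21)
(v + 134)**2 = (-21 + 134)**2 = 113**2 = 12769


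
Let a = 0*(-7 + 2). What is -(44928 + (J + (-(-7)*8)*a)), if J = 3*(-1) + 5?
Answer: -44930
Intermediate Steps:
a = 0 (a = 0*(-5) = 0)
J = 2 (J = -3 + 5 = 2)
-(44928 + (J + (-(-7)*8)*a)) = -(44928 + (2 - (-7)*8*0)) = -(44928 + (2 - 1*(-56)*0)) = -(44928 + (2 + 56*0)) = -(44928 + (2 + 0)) = -(44928 + 2) = -1*44930 = -44930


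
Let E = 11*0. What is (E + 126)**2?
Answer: 15876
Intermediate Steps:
E = 0
(E + 126)**2 = (0 + 126)**2 = 126**2 = 15876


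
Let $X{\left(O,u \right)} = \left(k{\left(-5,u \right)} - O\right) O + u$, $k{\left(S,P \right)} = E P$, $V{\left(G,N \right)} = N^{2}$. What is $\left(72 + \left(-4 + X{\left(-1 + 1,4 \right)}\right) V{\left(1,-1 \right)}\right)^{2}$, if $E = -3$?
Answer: $5184$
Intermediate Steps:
$k{\left(S,P \right)} = - 3 P$
$X{\left(O,u \right)} = u + O \left(- O - 3 u\right)$ ($X{\left(O,u \right)} = \left(- 3 u - O\right) O + u = \left(- O - 3 u\right) O + u = O \left(- O - 3 u\right) + u = u + O \left(- O - 3 u\right)$)
$\left(72 + \left(-4 + X{\left(-1 + 1,4 \right)}\right) V{\left(1,-1 \right)}\right)^{2} = \left(72 + \left(-4 - \left(-4 + \left(-1 + 1\right)^{2} + 3 \left(-1 + 1\right) 4\right)\right) \left(-1\right)^{2}\right)^{2} = \left(72 + \left(-4 - -4\right) 1\right)^{2} = \left(72 + \left(-4 + \left(4 - 0 + 0\right)\right) 1\right)^{2} = \left(72 + \left(-4 + \left(4 + 0 + 0\right)\right) 1\right)^{2} = \left(72 + \left(-4 + 4\right) 1\right)^{2} = \left(72 + 0 \cdot 1\right)^{2} = \left(72 + 0\right)^{2} = 72^{2} = 5184$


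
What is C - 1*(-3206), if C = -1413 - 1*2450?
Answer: -657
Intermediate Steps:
C = -3863 (C = -1413 - 2450 = -3863)
C - 1*(-3206) = -3863 - 1*(-3206) = -3863 + 3206 = -657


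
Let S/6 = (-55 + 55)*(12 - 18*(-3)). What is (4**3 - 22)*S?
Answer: 0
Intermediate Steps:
S = 0 (S = 6*((-55 + 55)*(12 - 18*(-3))) = 6*(0*(12 + 54)) = 6*(0*66) = 6*0 = 0)
(4**3 - 22)*S = (4**3 - 22)*0 = (64 - 22)*0 = 42*0 = 0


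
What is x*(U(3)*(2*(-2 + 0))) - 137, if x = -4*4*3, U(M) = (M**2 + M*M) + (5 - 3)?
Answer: 3703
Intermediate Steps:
U(M) = 2 + 2*M**2 (U(M) = (M**2 + M**2) + 2 = 2*M**2 + 2 = 2 + 2*M**2)
x = -48 (x = -16*3 = -48)
x*(U(3)*(2*(-2 + 0))) - 137 = -48*(2 + 2*3**2)*2*(-2 + 0) - 137 = -48*(2 + 2*9)*2*(-2) - 137 = -48*(2 + 18)*(-4) - 137 = -960*(-4) - 137 = -48*(-80) - 137 = 3840 - 137 = 3703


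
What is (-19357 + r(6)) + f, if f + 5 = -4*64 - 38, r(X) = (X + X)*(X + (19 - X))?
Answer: -19428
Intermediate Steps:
r(X) = 38*X (r(X) = (2*X)*19 = 38*X)
f = -299 (f = -5 + (-4*64 - 38) = -5 + (-256 - 38) = -5 - 294 = -299)
(-19357 + r(6)) + f = (-19357 + 38*6) - 299 = (-19357 + 228) - 299 = -19129 - 299 = -19428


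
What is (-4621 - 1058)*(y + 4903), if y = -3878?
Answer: -5820975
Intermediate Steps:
(-4621 - 1058)*(y + 4903) = (-4621 - 1058)*(-3878 + 4903) = -5679*1025 = -5820975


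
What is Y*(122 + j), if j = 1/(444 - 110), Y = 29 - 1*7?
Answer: 448239/167 ≈ 2684.1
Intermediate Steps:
Y = 22 (Y = 29 - 7 = 22)
j = 1/334 ≈ 0.0029940
Y*(122 + j) = 22*(122 + 1/334) = 22*(40749/334) = 448239/167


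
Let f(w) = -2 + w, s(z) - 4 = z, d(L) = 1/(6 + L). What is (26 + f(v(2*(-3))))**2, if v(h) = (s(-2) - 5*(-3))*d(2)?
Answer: 43681/64 ≈ 682.52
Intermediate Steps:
s(z) = 4 + z
v(h) = 17/8 (v(h) = ((4 - 2) - 5*(-3))/(6 + 2) = (2 + 15)/8 = 17*(1/8) = 17/8)
(26 + f(v(2*(-3))))**2 = (26 + (-2 + 17/8))**2 = (26 + 1/8)**2 = (209/8)**2 = 43681/64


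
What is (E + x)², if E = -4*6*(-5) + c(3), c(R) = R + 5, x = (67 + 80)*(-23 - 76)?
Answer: 208080625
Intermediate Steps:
x = -14553 (x = 147*(-99) = -14553)
c(R) = 5 + R
E = 128 (E = -4*6*(-5) + (5 + 3) = -24*(-5) + 8 = 120 + 8 = 128)
(E + x)² = (128 - 14553)² = (-14425)² = 208080625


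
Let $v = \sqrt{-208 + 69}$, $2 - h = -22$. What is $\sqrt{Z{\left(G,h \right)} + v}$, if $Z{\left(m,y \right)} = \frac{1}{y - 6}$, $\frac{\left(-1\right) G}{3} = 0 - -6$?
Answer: $\frac{\sqrt{2 + 36 i \sqrt{139}}}{6} \approx 2.4337 + 2.4222 i$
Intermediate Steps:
$G = -18$ ($G = - 3 \left(0 - -6\right) = - 3 \left(0 + 6\right) = \left(-3\right) 6 = -18$)
$h = 24$ ($h = 2 - -22 = 2 + 22 = 24$)
$Z{\left(m,y \right)} = \frac{1}{-6 + y}$
$v = i \sqrt{139}$ ($v = \sqrt{-139} = i \sqrt{139} \approx 11.79 i$)
$\sqrt{Z{\left(G,h \right)} + v} = \sqrt{\frac{1}{-6 + 24} + i \sqrt{139}} = \sqrt{\frac{1}{18} + i \sqrt{139}}$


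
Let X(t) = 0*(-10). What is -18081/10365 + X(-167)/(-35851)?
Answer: -6027/3455 ≈ -1.7444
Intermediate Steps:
X(t) = 0
-18081/10365 + X(-167)/(-35851) = -18081/10365 + 0/(-35851) = -18081*1/10365 + 0*(-1/35851) = -6027/3455 + 0 = -6027/3455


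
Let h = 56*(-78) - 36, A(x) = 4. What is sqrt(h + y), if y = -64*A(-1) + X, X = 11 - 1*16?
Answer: I*sqrt(4665) ≈ 68.301*I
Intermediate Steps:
X = -5 (X = 11 - 16 = -5)
y = -261 (y = -64*4 - 5 = -256 - 5 = -261)
h = -4404 (h = -4368 - 36 = -4404)
sqrt(h + y) = sqrt(-4404 - 261) = sqrt(-4665) = I*sqrt(4665)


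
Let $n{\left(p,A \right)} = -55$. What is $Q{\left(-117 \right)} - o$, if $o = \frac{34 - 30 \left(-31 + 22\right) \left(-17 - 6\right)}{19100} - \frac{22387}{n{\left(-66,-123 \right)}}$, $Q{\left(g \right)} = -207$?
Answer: $- \frac{32235276}{52525} \approx -613.71$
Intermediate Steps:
$o = \frac{21362601}{52525}$ ($o = \frac{34 - 30 \left(-31 + 22\right) \left(-17 - 6\right)}{19100} - \frac{22387}{-55} = \left(34 - 30 \left(\left(-9\right) \left(-23\right)\right)\right) \frac{1}{19100} - - \frac{22387}{55} = \left(34 - 6210\right) \frac{1}{19100} + \frac{22387}{55} = \left(-6176\right) \frac{1}{19100} + \frac{22387}{55} = - \frac{1544}{4775} + \frac{22387}{55} = \frac{21362601}{52525} \approx 406.71$)
$Q{\left(-117 \right)} - o = -207 - \frac{21362601}{52525} = - \frac{32235276}{52525}$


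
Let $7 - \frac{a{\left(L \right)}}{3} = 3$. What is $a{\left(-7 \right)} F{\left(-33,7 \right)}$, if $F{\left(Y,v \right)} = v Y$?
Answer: $-2772$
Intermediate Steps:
$F{\left(Y,v \right)} = Y v$
$a{\left(L \right)} = 12$ ($a{\left(L \right)} = 21 - 9 = 12$)
$a{\left(-7 \right)} F{\left(-33,7 \right)} = 12 \left(\left(-33\right) 7\right) = 12 \left(-231\right) = -2772$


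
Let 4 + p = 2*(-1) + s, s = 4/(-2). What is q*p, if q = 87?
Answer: -696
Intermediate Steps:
s = -2 (s = 4*(-½) = -2)
p = -8 (p = -4 + (2*(-1) - 2) = -4 + (-2 - 2) = -4 - 4 = -8)
q*p = 87*(-8) = -696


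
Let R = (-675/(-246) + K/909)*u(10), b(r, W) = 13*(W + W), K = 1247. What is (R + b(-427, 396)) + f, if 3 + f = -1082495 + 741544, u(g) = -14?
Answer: -12325440455/37269 ≈ -3.3072e+5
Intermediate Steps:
f = -340954 (f = -3 + (-1082495 + 741544) = -3 - 340951 = -340954)
b(r, W) = 26*W (b(r, W) = 13*(2*W) = 26*W)
R = -2147453/37269 (R = (-675/(-246) + 1247/909)*(-14) = (-675*(-1/246) + 1247*(1/909))*(-14) = (225/82 + 1247/909)*(-14) = (306779/74538)*(-14) = -2147453/37269 ≈ -57.620)
(R + b(-427, 396)) + f = (-2147453/37269 + 26*396) - 340954 = (-2147453/37269 + 10296) - 340954 = 381574171/37269 - 340954 = -12325440455/37269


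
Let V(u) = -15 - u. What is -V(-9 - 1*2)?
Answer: 4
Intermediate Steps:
-V(-9 - 1*2) = -(-15 - (-9 - 1*2)) = -(-15 - (-9 - 2)) = -(-15 - 1*(-11)) = -(-15 + 11) = -1*(-4) = 4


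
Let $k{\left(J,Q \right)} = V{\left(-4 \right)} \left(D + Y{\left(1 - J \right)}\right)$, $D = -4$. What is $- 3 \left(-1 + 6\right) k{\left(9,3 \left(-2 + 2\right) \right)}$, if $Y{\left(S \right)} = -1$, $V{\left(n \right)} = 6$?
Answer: $450$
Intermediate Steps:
$k{\left(J,Q \right)} = -30$ ($k{\left(J,Q \right)} = 6 \left(-4 - 1\right) = 6 \left(-5\right) = -30$)
$- 3 \left(-1 + 6\right) k{\left(9,3 \left(-2 + 2\right) \right)} = - 3 \left(-1 + 6\right) \left(-30\right) = \left(-3\right) 5 \left(-30\right) = \left(-15\right) \left(-30\right) = 450$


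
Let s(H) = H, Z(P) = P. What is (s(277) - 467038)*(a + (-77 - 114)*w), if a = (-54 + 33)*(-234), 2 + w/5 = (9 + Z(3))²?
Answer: 61003795656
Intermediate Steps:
w = 710 (w = -10 + 5*(9 + 3)² = -10 + 5*12² = -10 + 5*144 = -10 + 720 = 710)
a = 4914 (a = -21*(-234) = 4914)
(s(277) - 467038)*(a + (-77 - 114)*w) = (277 - 467038)*(4914 + (-77 - 114)*710) = -466761*(4914 - 191*710) = -466761*(4914 - 135610) = -466761*(-130696) = 61003795656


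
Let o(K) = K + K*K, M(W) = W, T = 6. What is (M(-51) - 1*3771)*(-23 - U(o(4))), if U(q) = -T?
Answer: 64974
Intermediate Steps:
o(K) = K + K²
U(q) = -6 (U(q) = -1*6 = -6)
(M(-51) - 1*3771)*(-23 - U(o(4))) = (-51 - 1*3771)*(-23 - 1*(-6)) = (-51 - 3771)*(-23 + 6) = -3822*(-17) = 64974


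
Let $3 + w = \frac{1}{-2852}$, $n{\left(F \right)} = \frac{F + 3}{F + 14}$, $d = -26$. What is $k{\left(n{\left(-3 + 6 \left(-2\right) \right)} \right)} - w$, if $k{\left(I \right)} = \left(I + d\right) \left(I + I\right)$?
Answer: $- \frac{949715}{2852} \approx -333.0$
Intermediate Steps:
$n{\left(F \right)} = \frac{3 + F}{14 + F}$
$k{\left(I \right)} = 2 I \left(-26 + I\right)$ ($k{\left(I \right)} = \left(I - 26\right) \left(I + I\right) = \left(-26 + I\right) 2 I = 2 I \left(-26 + I\right)$)
$w = - \frac{8557}{2852}$ ($w = -3 + \frac{1}{-2852} = -3 - \frac{1}{2852} = - \frac{8557}{2852} \approx -3.0004$)
$k{\left(n{\left(-3 + 6 \left(-2\right) \right)} \right)} - w = 2 \frac{3 + \left(-3 + 6 \left(-2\right)\right)}{14 + \left(-3 + 6 \left(-2\right)\right)} \left(-26 + \frac{3 + \left(-3 + 6 \left(-2\right)\right)}{14 + \left(-3 + 6 \left(-2\right)\right)}\right) - - \frac{8557}{2852} = 2 \frac{3 - 15}{14 - 15} \left(-26 + \frac{3 - 15}{14 - 15}\right) + \frac{8557}{2852} = 2 \frac{1}{-1} \left(-12\right) \left(-26 + \frac{1}{-1} \left(-12\right)\right) + \frac{8557}{2852} = 2 \left(\left(-1\right) \left(-12\right)\right) \left(-26 - -12\right) + \frac{8557}{2852} = 2 \cdot 12 \left(-26 + 12\right) + \frac{8557}{2852} = 2 \cdot 12 \left(-14\right) + \frac{8557}{2852} = -336 + \frac{8557}{2852} = - \frac{949715}{2852}$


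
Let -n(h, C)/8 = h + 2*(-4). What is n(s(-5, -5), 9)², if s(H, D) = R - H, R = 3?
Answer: 0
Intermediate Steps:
s(H, D) = 3 - H
n(h, C) = 64 - 8*h (n(h, C) = -8*(h + 2*(-4)) = -8*(h - 8) = -8*(-8 + h) = 64 - 8*h)
n(s(-5, -5), 9)² = (64 - 8*(3 - 1*(-5)))² = (64 - 8*(3 + 5))² = (64 - 8*8)² = (64 - 64)² = 0² = 0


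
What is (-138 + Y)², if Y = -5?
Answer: 20449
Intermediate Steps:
(-138 + Y)² = (-138 - 5)² = (-143)² = 20449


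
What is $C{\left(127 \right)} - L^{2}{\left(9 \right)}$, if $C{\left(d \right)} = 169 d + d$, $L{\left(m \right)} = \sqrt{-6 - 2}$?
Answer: $21598$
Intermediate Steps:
$L{\left(m \right)} = 2 i \sqrt{2}$ ($L{\left(m \right)} = \sqrt{-8} = 2 i \sqrt{2}$)
$C{\left(d \right)} = 170 d$
$C{\left(127 \right)} - L^{2}{\left(9 \right)} = 170 \cdot 127 - \left(2 i \sqrt{2}\right)^{2} = 21590 - -8 = 21590 + 8 = 21598$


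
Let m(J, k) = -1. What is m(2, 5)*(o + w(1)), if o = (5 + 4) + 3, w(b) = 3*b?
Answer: -15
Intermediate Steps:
o = 12 (o = 9 + 3 = 12)
m(2, 5)*(o + w(1)) = -(12 + 3*1) = -(12 + 3) = -1*15 = -15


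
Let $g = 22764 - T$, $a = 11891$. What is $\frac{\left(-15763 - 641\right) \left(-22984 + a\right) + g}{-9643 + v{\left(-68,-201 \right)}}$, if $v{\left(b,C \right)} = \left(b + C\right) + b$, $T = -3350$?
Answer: $- \frac{90997843}{4990} \approx -18236.0$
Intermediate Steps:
$v{\left(b,C \right)} = C + 2 b$ ($v{\left(b,C \right)} = \left(C + b\right) + b = C + 2 b$)
$g = 26114$ ($g = 22764 - -3350 = 22764 + 3350 = 26114$)
$\frac{\left(-15763 - 641\right) \left(-22984 + a\right) + g}{-9643 + v{\left(-68,-201 \right)}} = \frac{\left(-15763 - 641\right) \left(-22984 + 11891\right) + 26114}{-9643 + \left(-201 + 2 \left(-68\right)\right)} = \frac{\left(-16404\right) \left(-11093\right) + 26114}{-9643 - 337} = \frac{181969572 + 26114}{-9643 - 337} = \frac{181995686}{-9980} = 181995686 \left(- \frac{1}{9980}\right) = - \frac{90997843}{4990}$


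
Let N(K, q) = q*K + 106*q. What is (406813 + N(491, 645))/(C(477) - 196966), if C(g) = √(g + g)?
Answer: -77986521074/19397802101 - 1187817*√106/19397802101 ≈ -4.0210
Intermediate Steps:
N(K, q) = 106*q + K*q (N(K, q) = K*q + 106*q = 106*q + K*q)
C(g) = √2*√g (C(g) = √(2*g) = √2*√g)
(406813 + N(491, 645))/(C(477) - 196966) = (406813 + 645*(106 + 491))/(√2*√477 - 196966) = (406813 + 645*597)/(√2*(3*√53) - 196966) = (406813 + 385065)/(3*√106 - 196966) = 791878/(-196966 + 3*√106)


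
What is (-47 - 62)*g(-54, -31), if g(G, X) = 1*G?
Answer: 5886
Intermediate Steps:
g(G, X) = G
(-47 - 62)*g(-54, -31) = (-47 - 62)*(-54) = -109*(-54) = 5886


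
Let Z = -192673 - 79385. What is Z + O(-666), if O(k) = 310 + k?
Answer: -272414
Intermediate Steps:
Z = -272058
Z + O(-666) = -272058 + (310 - 666) = -272058 - 356 = -272414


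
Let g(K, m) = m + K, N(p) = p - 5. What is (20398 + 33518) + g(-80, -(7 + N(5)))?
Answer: 53829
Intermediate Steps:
N(p) = -5 + p
g(K, m) = K + m
(20398 + 33518) + g(-80, -(7 + N(5))) = (20398 + 33518) + (-80 - (7 + (-5 + 5))) = 53916 + (-80 - (7 + 0)) = 53916 + (-80 - 1*7) = 53916 + (-80 - 7) = 53916 - 87 = 53829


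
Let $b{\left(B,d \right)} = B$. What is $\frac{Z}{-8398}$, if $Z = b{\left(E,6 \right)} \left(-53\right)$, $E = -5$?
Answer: $- \frac{265}{8398} \approx -0.031555$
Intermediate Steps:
$Z = 265$ ($Z = \left(-5\right) \left(-53\right) = 265$)
$\frac{Z}{-8398} = \frac{265}{-8398} = 265 \left(- \frac{1}{8398}\right) = - \frac{265}{8398}$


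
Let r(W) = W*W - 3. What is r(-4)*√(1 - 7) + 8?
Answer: 8 + 13*I*√6 ≈ 8.0 + 31.843*I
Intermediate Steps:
r(W) = -3 + W² (r(W) = W² - 3 = -3 + W²)
r(-4)*√(1 - 7) + 8 = (-3 + (-4)²)*√(1 - 7) + 8 = (-3 + 16)*√(-6) + 8 = 13*(I*√6) + 8 = 13*I*√6 + 8 = 8 + 13*I*√6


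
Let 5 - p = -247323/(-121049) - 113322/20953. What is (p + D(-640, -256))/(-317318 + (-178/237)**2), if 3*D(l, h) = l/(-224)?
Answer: -10631513593128/362063424463908643 ≈ -2.9364e-5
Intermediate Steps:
D(l, h) = -l/672 (D(l, h) = (l/(-224))/3 = (l*(-1/224))/3 = (-l/224)/3 = -l/672)
p = 48551612/5803981 (p = 5 - (-247323/(-121049) - 113322/20953) = 5 - (-247323*(-1/121049) - 113322*1/20953) = 5 - (13017/6371 - 113322/20953) = 5 - 1*(-19531707/5803981) = 5 + 19531707/5803981 = 48551612/5803981 ≈ 8.3652)
(p + D(-640, -256))/(-317318 + (-178/237)**2) = (48551612/5803981 - 1/672*(-640))/(-317318 + (-178/237)**2) = (48551612/5803981 + 20/21)/(-317318 + (-178*1/237)**2) = 1135663472/(121883601*(-317318 + (-178/237)**2)) = 1135663472/(121883601*(-317318 + 31684/56169)) = 1135663472/(121883601*(-17823403058/56169)) = (1135663472/121883601)*(-56169/17823403058) = -10631513593128/362063424463908643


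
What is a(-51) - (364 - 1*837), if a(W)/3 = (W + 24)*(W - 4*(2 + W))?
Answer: -11272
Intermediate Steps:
a(W) = 3*(-8 - 3*W)*(24 + W) (a(W) = 3*((W + 24)*(W - 4*(2 + W))) = 3*((24 + W)*(W + (-8 - 4*W))) = 3*((24 + W)*(-8 - 3*W)) = 3*((-8 - 3*W)*(24 + W)) = 3*(-8 - 3*W)*(24 + W))
a(-51) - (364 - 1*837) = (-576 - 240*(-51) - 9*(-51)²) - (364 - 1*837) = (-576 + 12240 - 9*2601) - (364 - 837) = (-576 + 12240 - 23409) - 1*(-473) = -11745 + 473 = -11272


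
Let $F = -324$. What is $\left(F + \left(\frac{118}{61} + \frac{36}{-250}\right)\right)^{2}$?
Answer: $\frac{6036102095104}{58140625} \approx 1.0382 \cdot 10^{5}$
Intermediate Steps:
$\left(F + \left(\frac{118}{61} + \frac{36}{-250}\right)\right)^{2} = \left(-324 + \left(\frac{118}{61} + \frac{36}{-250}\right)\right)^{2} = \left(-324 + \left(118 \cdot \frac{1}{61} + 36 \left(- \frac{1}{250}\right)\right)\right)^{2} = \left(-324 + \left(\frac{118}{61} - \frac{18}{125}\right)\right)^{2} = \left(-324 + \frac{13652}{7625}\right)^{2} = \left(- \frac{2456848}{7625}\right)^{2} = \frac{6036102095104}{58140625}$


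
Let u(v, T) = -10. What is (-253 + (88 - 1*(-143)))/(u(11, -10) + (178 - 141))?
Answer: -22/27 ≈ -0.81481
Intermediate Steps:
(-253 + (88 - 1*(-143)))/(u(11, -10) + (178 - 141)) = (-253 + (88 - 1*(-143)))/(-10 + (178 - 141)) = (-253 + (88 + 143))/(-10 + 37) = (-253 + 231)/27 = -22*1/27 = -22/27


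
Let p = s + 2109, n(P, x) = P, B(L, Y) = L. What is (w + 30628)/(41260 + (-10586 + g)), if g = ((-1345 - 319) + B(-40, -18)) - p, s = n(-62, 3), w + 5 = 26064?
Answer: 56687/26923 ≈ 2.1055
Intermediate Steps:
w = 26059 (w = -5 + 26064 = 26059)
s = -62
p = 2047 (p = -62 + 2109 = 2047)
g = -3751 (g = ((-1345 - 319) - 40) - 1*2047 = (-1664 - 40) - 2047 = -1704 - 2047 = -3751)
(w + 30628)/(41260 + (-10586 + g)) = (26059 + 30628)/(41260 + (-10586 - 3751)) = 56687/(41260 - 14337) = 56687/26923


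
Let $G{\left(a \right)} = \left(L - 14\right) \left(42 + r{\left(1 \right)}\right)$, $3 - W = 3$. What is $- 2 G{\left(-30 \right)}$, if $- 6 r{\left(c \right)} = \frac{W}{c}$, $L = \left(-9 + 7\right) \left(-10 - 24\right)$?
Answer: $-4536$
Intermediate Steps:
$W = 0$ ($W = 3 - 3 = 0$)
$L = 68$ ($L = \left(-2\right) \left(-34\right) = 68$)
$r{\left(c \right)} = 0$ ($r{\left(c \right)} = - \frac{0 \frac{1}{c}}{6} = \left(- \frac{1}{6}\right) 0 = 0$)
$G{\left(a \right)} = 2268$ ($G{\left(a \right)} = \left(68 - 14\right) \left(42 + 0\right) = 54 \cdot 42 = 2268$)
$- 2 G{\left(-30 \right)} = \left(-2\right) 2268 = -4536$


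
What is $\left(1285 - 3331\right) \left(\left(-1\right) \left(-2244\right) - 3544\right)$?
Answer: $2659800$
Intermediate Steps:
$\left(1285 - 3331\right) \left(\left(-1\right) \left(-2244\right) - 3544\right) = - 2046 \left(2244 - 3544\right) = \left(-2046\right) \left(-1300\right) = 2659800$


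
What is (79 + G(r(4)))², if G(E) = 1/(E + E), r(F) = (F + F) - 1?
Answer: 1225449/196 ≈ 6252.3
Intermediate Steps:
r(F) = -1 + 2*F (r(F) = 2*F - 1 = -1 + 2*F)
G(E) = 1/(2*E)
(79 + G(r(4)))² = (79 + 1/(2*(-1 + 2*4)))² = (79 + 1/(2*(-1 + 8)))² = (79 + (½)/7)² = (79 + (½)*(⅐))² = (79 + 1/14)² = (1107/14)² = 1225449/196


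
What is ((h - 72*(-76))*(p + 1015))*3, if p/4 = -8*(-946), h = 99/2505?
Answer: 428865269733/835 ≈ 5.1361e+8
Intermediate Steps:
h = 33/835 (h = 99*(1/2505) = 33/835 ≈ 0.039521)
p = 30272 (p = 4*(-8*(-946)) = 4*7568 = 30272)
((h - 72*(-76))*(p + 1015))*3 = ((33/835 - 72*(-76))*(30272 + 1015))*3 = ((33/835 + 5472)*31287)*3 = ((4569153/835)*31287)*3 = (142955089911/835)*3 = 428865269733/835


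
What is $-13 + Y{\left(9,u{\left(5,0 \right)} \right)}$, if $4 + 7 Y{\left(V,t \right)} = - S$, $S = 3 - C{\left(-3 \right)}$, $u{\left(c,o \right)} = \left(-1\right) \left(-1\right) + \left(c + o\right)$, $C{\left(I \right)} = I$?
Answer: $- \frac{101}{7} \approx -14.429$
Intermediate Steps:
$u{\left(c,o \right)} = 1 + c + o$ ($u{\left(c,o \right)} = 1 + \left(c + o\right) = 1 + c + o$)
$S = 6$ ($S = 3 - -3 = 3 + 3 = 6$)
$Y{\left(V,t \right)} = - \frac{10}{7}$ ($Y{\left(V,t \right)} = - \frac{4}{7} + \frac{\left(-1\right) 6}{7} = - \frac{4}{7} + \frac{1}{7} \left(-6\right) = - \frac{4}{7} - \frac{6}{7} = - \frac{10}{7}$)
$-13 + Y{\left(9,u{\left(5,0 \right)} \right)} = -13 - \frac{10}{7} = - \frac{101}{7}$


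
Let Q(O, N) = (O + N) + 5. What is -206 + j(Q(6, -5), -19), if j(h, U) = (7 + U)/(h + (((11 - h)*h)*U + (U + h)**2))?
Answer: -81358/395 ≈ -205.97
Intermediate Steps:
Q(O, N) = 5 + N + O (Q(O, N) = (N + O) + 5 = 5 + N + O)
j(h, U) = (7 + U)/(h + (U + h)**2 + U*h*(11 - h)) (j(h, U) = (7 + U)/(h + ((h*(11 - h))*U + (U + h)**2)) = (7 + U)/(h + (U*h*(11 - h) + (U + h)**2)) = (7 + U)/(h + ((U + h)**2 + U*h*(11 - h))) = (7 + U)/(h + (U + h)**2 + U*h*(11 - h)))
-206 + j(Q(6, -5), -19) = -206 + (7 - 19)/((5 - 5 + 6) + (-19 + (5 - 5 + 6))**2 - 1*(-19)*(5 - 5 + 6)**2 + 11*(-19)*(5 - 5 + 6)) = -206 - 12/(6 + (-19 + 6)**2 - 1*(-19)*6**2 + 11*(-19)*6) = -206 - 12/(6 + (-13)**2 - 1*(-19)*36 - 1254) = -206 - 12/(6 + 169 + 684 - 1254) = -206 - 12/(-395) = -206 - 1/395*(-12) = -206 + 12/395 = -81358/395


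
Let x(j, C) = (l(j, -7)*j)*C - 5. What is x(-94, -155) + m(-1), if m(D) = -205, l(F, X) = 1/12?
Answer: 6025/6 ≈ 1004.2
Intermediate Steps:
l(F, X) = 1/12
x(j, C) = -5 + C*j/12 (x(j, C) = (j/12)*C - 5 = C*j/12 - 5 = -5 + C*j/12)
x(-94, -155) + m(-1) = (-5 + (1/12)*(-155)*(-94)) - 205 = (-5 + 7285/6) - 205 = 7255/6 - 205 = 6025/6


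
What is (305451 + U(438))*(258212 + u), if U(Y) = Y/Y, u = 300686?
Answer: 170716511896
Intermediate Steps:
U(Y) = 1
(305451 + U(438))*(258212 + u) = (305451 + 1)*(258212 + 300686) = 305452*558898 = 170716511896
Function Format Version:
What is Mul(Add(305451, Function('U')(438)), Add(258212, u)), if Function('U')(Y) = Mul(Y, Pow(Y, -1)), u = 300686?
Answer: 170716511896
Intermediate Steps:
Function('U')(Y) = 1
Mul(Add(305451, Function('U')(438)), Add(258212, u)) = Mul(Add(305451, 1), Add(258212, 300686)) = Mul(305452, 558898) = 170716511896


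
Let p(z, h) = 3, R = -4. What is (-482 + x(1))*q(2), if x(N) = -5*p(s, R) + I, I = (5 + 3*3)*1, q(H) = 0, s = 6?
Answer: 0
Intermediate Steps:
I = 14 (I = (5 + 9)*1 = 14*1 = 14)
x(N) = -1 (x(N) = -5*3 + 14 = -15 + 14 = -1)
(-482 + x(1))*q(2) = (-482 - 1)*0 = -483*0 = 0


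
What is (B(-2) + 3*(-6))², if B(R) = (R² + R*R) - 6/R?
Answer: 49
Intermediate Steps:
B(R) = -6/R + 2*R² (B(R) = (R² + R²) - 6/R = 2*R² - 6/R = -6/R + 2*R²)
(B(-2) + 3*(-6))² = (2*(-3 + (-2)³)/(-2) + 3*(-6))² = (2*(-½)*(-3 - 8) - 18)² = (2*(-½)*(-11) - 18)² = (11 - 18)² = (-7)² = 49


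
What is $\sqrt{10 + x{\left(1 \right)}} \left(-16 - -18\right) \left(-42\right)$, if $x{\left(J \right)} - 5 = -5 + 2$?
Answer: $- 168 \sqrt{3} \approx -290.98$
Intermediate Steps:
$x{\left(J \right)} = 2$ ($x{\left(J \right)} = 5 + \left(-5 + 2\right) = 5 - 3 = 2$)
$\sqrt{10 + x{\left(1 \right)}} \left(-16 - -18\right) \left(-42\right) = \sqrt{10 + 2} \left(-16 - -18\right) \left(-42\right) = \sqrt{12} \left(-16 + 18\right) \left(-42\right) = 2 \sqrt{3} \cdot 2 \left(-42\right) = 4 \sqrt{3} \left(-42\right) = - 168 \sqrt{3}$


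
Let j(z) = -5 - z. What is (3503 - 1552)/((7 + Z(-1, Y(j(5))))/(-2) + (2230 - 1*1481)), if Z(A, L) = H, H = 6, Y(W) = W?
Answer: 3902/1485 ≈ 2.6276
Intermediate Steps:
Z(A, L) = 6
(3503 - 1552)/((7 + Z(-1, Y(j(5))))/(-2) + (2230 - 1*1481)) = (3503 - 1552)/((7 + 6)/(-2) + (2230 - 1*1481)) = 1951/(-½*13 + (2230 - 1481)) = 1951/(-13/2 + 749) = 1951/(1485/2) = 1951*(2/1485) = 3902/1485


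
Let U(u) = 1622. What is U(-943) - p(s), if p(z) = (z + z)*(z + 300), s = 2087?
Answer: -9961716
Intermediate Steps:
p(z) = 2*z*(300 + z) (p(z) = (2*z)*(300 + z) = 2*z*(300 + z))
U(-943) - p(s) = 1622 - 2*2087*(300 + 2087) = 1622 - 2*2087*2387 = 1622 - 1*9963338 = 1622 - 9963338 = -9961716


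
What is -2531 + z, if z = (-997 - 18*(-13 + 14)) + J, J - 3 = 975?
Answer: -2568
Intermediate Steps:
J = 978 (J = 3 + 975 = 978)
z = -37 (z = (-997 - 18*(-13 + 14)) + 978 = (-997 - 18*1) + 978 = (-997 - 18) + 978 = -1015 + 978 = -37)
-2531 + z = -2531 - 37 = -2568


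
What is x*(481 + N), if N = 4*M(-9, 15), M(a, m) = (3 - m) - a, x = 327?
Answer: 153363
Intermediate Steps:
M(a, m) = 3 - a - m
N = -12 (N = 4*(3 - 1*(-9) - 1*15) = 4*(3 + 9 - 15) = 4*(-3) = -12)
x*(481 + N) = 327*(481 - 12) = 327*469 = 153363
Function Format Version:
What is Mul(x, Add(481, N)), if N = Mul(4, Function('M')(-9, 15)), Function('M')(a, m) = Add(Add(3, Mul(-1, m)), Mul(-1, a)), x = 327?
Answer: 153363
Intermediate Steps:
Function('M')(a, m) = Add(3, Mul(-1, a), Mul(-1, m))
N = -12 (N = Mul(4, Add(3, Mul(-1, -9), Mul(-1, 15))) = Mul(4, Add(3, 9, -15)) = Mul(4, -3) = -12)
Mul(x, Add(481, N)) = Mul(327, Add(481, -12)) = Mul(327, 469) = 153363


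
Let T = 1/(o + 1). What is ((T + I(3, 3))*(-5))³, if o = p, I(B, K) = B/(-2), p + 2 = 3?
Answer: 125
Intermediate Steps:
p = 1 (p = -2 + 3 = 1)
I(B, K) = -B/2 (I(B, K) = B*(-½) = -B/2)
o = 1
T = ½ (T = 1/(1 + 1) = 1/2 = ½ ≈ 0.50000)
((T + I(3, 3))*(-5))³ = ((½ - ½*3)*(-5))³ = ((½ - 3/2)*(-5))³ = (-1*(-5))³ = 5³ = 125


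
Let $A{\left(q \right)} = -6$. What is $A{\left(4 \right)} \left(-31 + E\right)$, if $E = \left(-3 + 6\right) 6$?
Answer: $78$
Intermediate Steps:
$E = 18$ ($E = 3 \cdot 6 = 18$)
$A{\left(4 \right)} \left(-31 + E\right) = - 6 \left(-31 + 18\right) = \left(-6\right) \left(-13\right) = 78$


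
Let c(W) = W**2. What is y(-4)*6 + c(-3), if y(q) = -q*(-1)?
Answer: -15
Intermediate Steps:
y(q) = q
y(-4)*6 + c(-3) = -4*6 + (-3)**2 = -24 + 9 = -15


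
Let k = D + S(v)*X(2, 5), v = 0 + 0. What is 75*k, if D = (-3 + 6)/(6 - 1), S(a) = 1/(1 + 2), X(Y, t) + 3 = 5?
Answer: 95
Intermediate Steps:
v = 0
X(Y, t) = 2 (X(Y, t) = -3 + 5 = 2)
S(a) = ⅓ (S(a) = 1/3 = ⅓)
D = ⅗ (D = 3/5 = 3*(⅕) = ⅗ ≈ 0.60000)
k = 19/15 (k = ⅗ + (⅓)*2 = ⅗ + ⅔ = 19/15 ≈ 1.2667)
75*k = 75*(19/15) = 95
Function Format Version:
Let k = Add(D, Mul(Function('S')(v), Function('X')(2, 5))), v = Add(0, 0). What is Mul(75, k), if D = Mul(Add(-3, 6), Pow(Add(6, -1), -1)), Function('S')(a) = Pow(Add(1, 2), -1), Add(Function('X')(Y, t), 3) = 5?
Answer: 95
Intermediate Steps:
v = 0
Function('X')(Y, t) = 2 (Function('X')(Y, t) = Add(-3, 5) = 2)
Function('S')(a) = Rational(1, 3) (Function('S')(a) = Pow(3, -1) = Rational(1, 3))
D = Rational(3, 5) (D = Mul(3, Pow(5, -1)) = Mul(3, Rational(1, 5)) = Rational(3, 5) ≈ 0.60000)
k = Rational(19, 15) (k = Add(Rational(3, 5), Mul(Rational(1, 3), 2)) = Add(Rational(3, 5), Rational(2, 3)) = Rational(19, 15) ≈ 1.2667)
Mul(75, k) = Mul(75, Rational(19, 15)) = 95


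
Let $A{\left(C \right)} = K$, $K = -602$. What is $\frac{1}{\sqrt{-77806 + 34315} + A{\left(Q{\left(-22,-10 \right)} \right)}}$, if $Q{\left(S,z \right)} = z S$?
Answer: $- \frac{86}{57985} - \frac{i \sqrt{43491}}{405895} \approx -0.0014831 - 0.00051379 i$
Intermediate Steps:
$Q{\left(S,z \right)} = S z$
$A{\left(C \right)} = -602$
$\frac{1}{\sqrt{-77806 + 34315} + A{\left(Q{\left(-22,-10 \right)} \right)}} = \frac{1}{\sqrt{-77806 + 34315} - 602} = \frac{1}{\sqrt{-43491} - 602} = \frac{1}{i \sqrt{43491} - 602} = \frac{1}{-602 + i \sqrt{43491}}$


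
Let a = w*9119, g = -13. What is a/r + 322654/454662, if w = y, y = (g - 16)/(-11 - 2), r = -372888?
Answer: 212767999/324785448 ≈ 0.65510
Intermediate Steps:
y = 29/13 (y = (-13 - 16)/(-11 - 2) = -29/(-13) = -29*(-1/13) = 29/13 ≈ 2.2308)
w = 29/13 ≈ 2.2308
a = 264451/13 (a = (29/13)*9119 = 264451/13 ≈ 20342.)
a/r + 322654/454662 = (264451/13)/(-372888) + 322654/454662 = (264451/13)*(-1/372888) + 322654*(1/454662) = -264451/4847544 + 5563/7839 = 212767999/324785448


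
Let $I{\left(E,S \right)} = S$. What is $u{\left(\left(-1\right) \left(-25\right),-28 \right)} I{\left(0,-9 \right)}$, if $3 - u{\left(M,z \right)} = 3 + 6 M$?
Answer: $1350$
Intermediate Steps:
$u{\left(M,z \right)} = - 6 M$ ($u{\left(M,z \right)} = 3 - \left(3 + 6 M\right) = - 6 M$)
$u{\left(\left(-1\right) \left(-25\right),-28 \right)} I{\left(0,-9 \right)} = - 6 \left(\left(-1\right) \left(-25\right)\right) \left(-9\right) = \left(-6\right) 25 \left(-9\right) = \left(-150\right) \left(-9\right) = 1350$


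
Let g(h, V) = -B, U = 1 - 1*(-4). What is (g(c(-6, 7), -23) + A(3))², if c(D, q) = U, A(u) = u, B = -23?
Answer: 676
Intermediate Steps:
U = 5 (U = 1 + 4 = 5)
c(D, q) = 5
g(h, V) = 23 (g(h, V) = -1*(-23) = 23)
(g(c(-6, 7), -23) + A(3))² = (23 + 3)² = 26² = 676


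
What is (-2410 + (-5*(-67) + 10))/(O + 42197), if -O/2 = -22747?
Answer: -2065/87691 ≈ -0.023549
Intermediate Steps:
O = 45494 (O = -2*(-22747) = 45494)
(-2410 + (-5*(-67) + 10))/(O + 42197) = (-2410 + (-5*(-67) + 10))/(45494 + 42197) = (-2410 + (335 + 10))/87691 = (-2410 + 345)*(1/87691) = -2065*1/87691 = -2065/87691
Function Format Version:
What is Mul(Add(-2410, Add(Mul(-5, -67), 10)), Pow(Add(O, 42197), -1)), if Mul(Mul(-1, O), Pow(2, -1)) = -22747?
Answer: Rational(-2065, 87691) ≈ -0.023549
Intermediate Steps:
O = 45494 (O = Mul(-2, -22747) = 45494)
Mul(Add(-2410, Add(Mul(-5, -67), 10)), Pow(Add(O, 42197), -1)) = Mul(Add(-2410, Add(Mul(-5, -67), 10)), Pow(Add(45494, 42197), -1)) = Mul(Add(-2410, Add(335, 10)), Pow(87691, -1)) = Mul(Add(-2410, 345), Rational(1, 87691)) = Mul(-2065, Rational(1, 87691)) = Rational(-2065, 87691)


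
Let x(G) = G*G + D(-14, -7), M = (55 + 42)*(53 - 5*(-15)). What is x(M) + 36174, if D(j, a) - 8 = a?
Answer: 154193231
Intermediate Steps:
D(j, a) = 8 + a
M = 12416 (M = 97*(53 + 75) = 97*128 = 12416)
x(G) = 1 + G**2 (x(G) = G*G + (8 - 7) = G**2 + 1 = 1 + G**2)
x(M) + 36174 = (1 + 12416**2) + 36174 = (1 + 154157056) + 36174 = 154157057 + 36174 = 154193231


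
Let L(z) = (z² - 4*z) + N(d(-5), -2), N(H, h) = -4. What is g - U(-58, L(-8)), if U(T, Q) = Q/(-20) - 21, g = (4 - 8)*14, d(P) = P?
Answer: -152/5 ≈ -30.400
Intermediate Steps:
L(z) = -4 + z² - 4*z (L(z) = (z² - 4*z) - 4 = -4 + z² - 4*z)
g = -56 (g = -4*14 = -56)
U(T, Q) = -21 - Q/20 (U(T, Q) = -Q/20 - 21 = -21 - Q/20)
g - U(-58, L(-8)) = -56 - (-21 - (-4 + (-8)² - 4*(-8))/20) = -56 - (-21 - (-4 + 64 + 32)/20) = -56 - (-21 - 1/20*92) = -56 - (-21 - 23/5) = -56 - 1*(-128/5) = -56 + 128/5 = -152/5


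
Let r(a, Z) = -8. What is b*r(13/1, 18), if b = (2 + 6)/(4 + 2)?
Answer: -32/3 ≈ -10.667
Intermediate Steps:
b = 4/3 (b = 8/6 = 8*(1/6) = 4/3 ≈ 1.3333)
b*r(13/1, 18) = (4/3)*(-8) = -32/3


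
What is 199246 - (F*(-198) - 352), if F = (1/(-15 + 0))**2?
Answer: 4989972/25 ≈ 1.9960e+5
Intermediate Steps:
F = 1/225 (F = (1/(-15))**2 = (-1/15)**2 = 1/225 ≈ 0.0044444)
199246 - (F*(-198) - 352) = 199246 - ((1/225)*(-198) - 352) = 199246 - (-22/25 - 352) = 199246 - 1*(-8822/25) = 199246 + 8822/25 = 4989972/25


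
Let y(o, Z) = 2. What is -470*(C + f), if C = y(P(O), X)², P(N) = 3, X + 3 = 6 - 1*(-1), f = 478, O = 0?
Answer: -226540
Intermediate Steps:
X = 4 (X = -3 + (6 - 1*(-1)) = -3 + (6 + 1) = -3 + 7 = 4)
C = 4 (C = 2² = 4)
-470*(C + f) = -470*(4 + 478) = -470*482 = -226540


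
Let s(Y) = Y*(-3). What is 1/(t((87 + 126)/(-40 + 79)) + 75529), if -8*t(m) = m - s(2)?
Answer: 104/7854867 ≈ 1.3240e-5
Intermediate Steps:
s(Y) = -3*Y
t(m) = -¾ - m/8 (t(m) = -(m - (-3)*2)/8 = -(m - 1*(-6))/8 = -(m + 6)/8 = -(6 + m)/8 = -¾ - m/8)
1/(t((87 + 126)/(-40 + 79)) + 75529) = 1/((-¾ - (87 + 126)/(8*(-40 + 79))) + 75529) = 1/((-¾ - 213/(8*39)) + 75529) = 1/((-¾ - ⅛*71/13) + 75529) = 1/((-¾ - 71/104) + 75529) = 1/(-149/104 + 75529) = 1/(7854867/104) = 104/7854867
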